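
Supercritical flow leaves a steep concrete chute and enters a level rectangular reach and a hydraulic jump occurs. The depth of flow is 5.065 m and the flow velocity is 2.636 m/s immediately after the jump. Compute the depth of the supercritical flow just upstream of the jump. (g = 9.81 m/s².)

y₁ = 1.154 m

Fr₂ = V₂/√(g·y₂) = 2.636/√(9.81×5.065) = 0.3740.
From the momentum equation (using Fr₂), y₁/y₂ = ½[√(1 + 8Fr₂²) − 1] = ½[√2.1187 − 1] = 0.2278.
y₁ = 0.2278 × 5.065 = 1.154 m.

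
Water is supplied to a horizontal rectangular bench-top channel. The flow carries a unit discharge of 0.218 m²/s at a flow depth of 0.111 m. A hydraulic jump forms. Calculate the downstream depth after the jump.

V₁ = q/y₁ = 0.218/0.111 = 1.96 m/s. Fr₁ = V₁/√(g·y₁) = 1.96/√(9.81×0.111) = 1.88.
Bélanger equation: y₂/y₁ = ½[√(1 + 8Fr₁²) − 1] = ½[√29.34 − 1] = 2.21.
y₂ = 2.21 × 0.111 = 0.245 m.

y₂ = 0.245 m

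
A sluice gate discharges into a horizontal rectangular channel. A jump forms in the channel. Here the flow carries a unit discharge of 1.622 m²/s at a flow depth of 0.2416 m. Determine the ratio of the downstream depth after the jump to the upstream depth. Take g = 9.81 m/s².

y₂/y₁ = 5.687

V₁ = q/y₁ = 1.622/0.2416 = 6.714 m/s. Fr₁ = V₁/√(g·y₁) = 6.714/√(9.81×0.2416) = 4.361.
Bélanger equation: y₂/y₁ = ½[√(1 + 8Fr₁²) − 1] = ½[√153.14 − 1] = 5.687.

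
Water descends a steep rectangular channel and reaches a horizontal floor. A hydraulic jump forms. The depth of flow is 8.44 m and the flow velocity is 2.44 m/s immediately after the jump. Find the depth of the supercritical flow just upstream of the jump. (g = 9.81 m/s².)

Fr₂ = V₂/√(g·y₂) = 2.44/√(9.81×8.44) = 0.268.
Applying the sequent-depth relation in reverse, y₁/y₂ = ½[√(1 + 8Fr₂²) − 1] = ½[√1.575 − 1] = 0.128.
y₁ = 0.128 × 8.44 = 1.08 m.

y₁ = 1.08 m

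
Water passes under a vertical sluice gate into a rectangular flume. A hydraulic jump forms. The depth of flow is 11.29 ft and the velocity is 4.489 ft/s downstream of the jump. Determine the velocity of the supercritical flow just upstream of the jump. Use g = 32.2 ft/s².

V₁ = 44.57 ft/s

Fr₂ = V₂/√(g·y₂) = 4.489/√(32.2×11.29) = 0.2354.
The Bélanger relation is symmetric: y₁/y₂ = ½[√(1 + 8Fr₂²) − 1] = ½[√1.4434 − 1] = 0.1007.
y₁ = 0.1007 × 11.29 = 1.137 ft.
V₁ = q/y₁ = 50.68/1.137 = 44.57 ft/s.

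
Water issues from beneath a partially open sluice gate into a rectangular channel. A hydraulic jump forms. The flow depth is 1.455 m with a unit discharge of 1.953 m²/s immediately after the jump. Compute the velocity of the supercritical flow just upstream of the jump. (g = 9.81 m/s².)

V₂ = q/y₂ = 1.953/1.455 = 1.342 m/s; Fr₂ = V₂/√(g·y₂) = 0.3553.
Applying the sequent-depth relation in reverse, y₁/y₂ = ½[√(1 + 8Fr₂²) − 1] = ½[√2.0098 − 1] = 0.2088.
y₁ = 0.2088 × 1.455 = 0.3039 m.
V₁ = q/y₁ = 1.953/0.3039 = 6.427 m/s.

V₁ = 6.427 m/s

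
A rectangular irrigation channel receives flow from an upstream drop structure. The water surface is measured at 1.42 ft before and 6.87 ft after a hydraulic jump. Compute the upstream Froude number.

For a rectangular channel the momentum equation gives q² = ½·g·y₁·y₂·(y₁ + y₂) = ½×32.2×1.42×6.87×8.29 = 1302.
q = √1302 = 36.1 ft²/s.
V₁ = q/y₁ = 25.4 ft/s; Fr₁ = V₁/√(g·y₁) = 3.76.

Fr₁ = 3.76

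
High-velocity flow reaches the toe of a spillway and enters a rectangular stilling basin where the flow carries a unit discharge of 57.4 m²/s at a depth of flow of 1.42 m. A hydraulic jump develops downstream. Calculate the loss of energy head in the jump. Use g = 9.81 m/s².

ΔE = 63.3 m

V₁ = q/y₁ = 57.4/1.42 = 40.4 m/s. Fr₁ = V₁/√(g·y₁) = 40.4/√(9.81×1.42) = 10.8.
From the momentum equation for a rectangular channel, y₂/y₁ = ½[√(1 + 8Fr₁²) − 1] = ½[√939.4 − 1] = 14.8.
y₂ = 14.8 × 1.42 = 21.1 m.
V₂ = q/y₂ = 57.4/21.1 = 2.73 m/s. E₁ = y₁ + V₁²/2g = 84.7 m; E₂ = y₂ + V₂²/2g = 21.4 m. ΔE = E₁ − E₂ = 63.3 m.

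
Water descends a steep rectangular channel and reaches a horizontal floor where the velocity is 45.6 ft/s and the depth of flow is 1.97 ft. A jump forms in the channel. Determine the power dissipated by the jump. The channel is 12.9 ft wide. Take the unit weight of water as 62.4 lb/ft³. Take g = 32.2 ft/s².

P = 2459 hp

Fr₁ = V₁/√(g·y₁) = 45.6/√(32.2×1.97) = 5.73.
Sequent-depth ratio: y₂/y₁ = ½[√(1 + 8Fr₁²) − 1] = ½[√263.2 − 1] = 7.61.
y₂ = 7.61 × 1.97 = 15.0 ft.
q = V₁·y₁ = 45.6 × 1.97 = 89.8 ft²/s. V₂ = q/y₂ = 89.8/15.0 = 5.99 ft/s. E₁ = y₁ + V₁²/2g = 34.3 ft; E₂ = y₂ + V₂²/2g = 15.6 ft. ΔE = E₁ − E₂ = 18.7 ft.
Q = q·b = 89.8 × 12.9 = 1159 cfs. P = γ·Q·ΔE/550 = 62.4 × 1159 × 18.7 / 550 = 2459 hp.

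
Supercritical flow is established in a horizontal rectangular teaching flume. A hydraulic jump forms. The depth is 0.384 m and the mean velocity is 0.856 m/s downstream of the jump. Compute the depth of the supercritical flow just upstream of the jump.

Fr₂ = V₂/√(g·y₂) = 0.856/√(9.81×0.384) = 0.441.
The Bélanger relation is symmetric: y₁/y₂ = ½[√(1 + 8Fr₂²) − 1] = ½[√2.556 − 1] = 0.299.
y₁ = 0.299 × 0.384 = 0.115 m.

y₁ = 0.115 m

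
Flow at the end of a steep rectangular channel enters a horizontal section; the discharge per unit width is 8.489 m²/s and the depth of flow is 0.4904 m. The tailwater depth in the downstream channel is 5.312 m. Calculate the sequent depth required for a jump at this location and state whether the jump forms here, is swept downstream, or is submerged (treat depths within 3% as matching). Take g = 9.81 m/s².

y₂ = 5.234 m; the jump forms here

V₁ = q/y₁ = 8.489/0.4904 = 17.31 m/s. Fr₁ = V₁/√(g·y₁) = 17.31/√(9.81×0.4904) = 7.892.
Sequent-depth ratio: y₂/y₁ = ½[√(1 + 8Fr₁²) − 1] = ½[√499.29 − 1] = 10.67.
y₂ = 10.67 × 0.4904 = 5.234 m.
Tailwater y_tw = 5.312 m: y_tw ≈ y₂, so the jump forms here.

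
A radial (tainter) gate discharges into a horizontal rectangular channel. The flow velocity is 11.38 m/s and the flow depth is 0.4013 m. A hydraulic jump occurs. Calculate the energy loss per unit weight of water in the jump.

ΔE = 3.828 m

Fr₁ = V₁/√(g·y₁) = 11.38/√(9.81×0.4013) = 5.736.
Conjugate-depth relation: y₂/y₁ = ½[√(1 + 8Fr₁²) − 1] = ½[√264.17 − 1] = 7.627.
y₂ = 7.627 × 0.4013 = 3.061 m.
Head loss: ΔE = (y₂ − y₁)³/(4y₁y₂) = (3.061 − 0.4013)³/(4×0.4013×3.061) = 18.81/4.913 = 3.828 m.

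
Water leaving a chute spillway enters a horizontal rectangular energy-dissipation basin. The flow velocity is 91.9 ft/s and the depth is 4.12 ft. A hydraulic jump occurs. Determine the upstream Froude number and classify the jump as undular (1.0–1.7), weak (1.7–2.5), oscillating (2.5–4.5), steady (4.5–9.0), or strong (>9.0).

Fr₁ = V₁/√(g·y₁) = 91.9/√(32.2×4.12) = 7.98.
Fr₁ = 7.98 lies in the steady range.

Fr₁ = 7.98; steady jump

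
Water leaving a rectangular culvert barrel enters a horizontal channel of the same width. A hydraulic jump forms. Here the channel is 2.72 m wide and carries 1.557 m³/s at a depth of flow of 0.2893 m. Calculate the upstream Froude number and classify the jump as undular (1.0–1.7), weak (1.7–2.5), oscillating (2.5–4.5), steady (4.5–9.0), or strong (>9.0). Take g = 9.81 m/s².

Fr₁ = 1.175; undular jump

q = Q/b = 1.557/2.72 = 0.5724 m²/s; V₁ = q/y₁ = 1.979 m/s. Fr₁ = V₁/√(g·y₁) = 1.175.
Fr₁ = 1.175 lies in the undular range.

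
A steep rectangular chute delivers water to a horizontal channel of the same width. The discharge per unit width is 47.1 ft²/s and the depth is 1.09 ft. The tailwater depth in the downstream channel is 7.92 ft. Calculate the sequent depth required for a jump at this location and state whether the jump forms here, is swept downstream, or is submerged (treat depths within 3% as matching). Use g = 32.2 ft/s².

V₁ = q/y₁ = 47.1/1.09 = 43.2 ft/s. Fr₁ = V₁/√(g·y₁) = 43.2/√(32.2×1.09) = 7.29.
Conjugate-depth relation: y₂/y₁ = ½[√(1 + 8Fr₁²) − 1] = ½[√426.6 − 1] = 9.83.
y₂ = 9.83 × 1.09 = 10.7 ft.
Tailwater y_tw = 7.92 ft: y_tw < y₂, so the jump is swept downstream.

y₂ = 10.7 ft; the jump is swept downstream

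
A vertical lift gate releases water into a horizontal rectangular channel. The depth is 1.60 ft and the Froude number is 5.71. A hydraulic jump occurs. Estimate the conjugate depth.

Fr₁ = 5.71 (given).
From the momentum equation for a rectangular channel, y₂/y₁ = ½[√(1 + 8Fr₁²) − 1] = ½[√261.8 − 1] = 7.59.
y₂ = 7.59 × 1.60 = 12.1 ft.

y₂ = 12.1 ft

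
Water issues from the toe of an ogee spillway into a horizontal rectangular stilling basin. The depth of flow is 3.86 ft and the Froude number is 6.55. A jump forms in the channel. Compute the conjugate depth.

y₂ = 33.9 ft

Fr₁ = 6.55 (given).
From the momentum equation for a rectangular channel, y₂/y₁ = ½[√(1 + 8Fr₁²) − 1] = ½[√344.2 − 1] = 8.78.
y₂ = 8.78 × 3.86 = 33.9 ft.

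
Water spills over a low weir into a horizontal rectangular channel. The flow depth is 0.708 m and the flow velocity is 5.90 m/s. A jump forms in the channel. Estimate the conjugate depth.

y₂ = 1.92 m

Fr₁ = V₁/√(g·y₁) = 5.90/√(9.81×0.708) = 2.24.
From the momentum equation for a rectangular channel, y₂/y₁ = ½[√(1 + 8Fr₁²) − 1] = ½[√41.10 − 1] = 2.71.
y₂ = 2.71 × 0.708 = 1.92 m.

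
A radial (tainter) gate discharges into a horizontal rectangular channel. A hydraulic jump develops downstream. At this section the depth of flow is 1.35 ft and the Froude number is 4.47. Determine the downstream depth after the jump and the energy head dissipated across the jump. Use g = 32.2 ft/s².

y₂ = 7.89 ft; ΔE = 6.56 ft

Fr₁ = 4.47 (given).
Bélanger equation: y₂/y₁ = ½[√(1 + 8Fr₁²) − 1] = ½[√160.8 − 1] = 5.84.
y₂ = 5.84 × 1.35 = 7.89 ft.
V₁ = Fr₁·√(g·y₁) = 4.47×√(32.2×1.35) = 29.5 ft/s; q = V₁·y₁ = 39.8 ft²/s. V₂ = q/y₂ = 39.8/7.89 = 5.05 ft/s. E₁ = y₁ + V₁²/2g = 14.8 ft; E₂ = y₂ + V₂²/2g = 8.28 ft. ΔE = E₁ − E₂ = 6.56 ft.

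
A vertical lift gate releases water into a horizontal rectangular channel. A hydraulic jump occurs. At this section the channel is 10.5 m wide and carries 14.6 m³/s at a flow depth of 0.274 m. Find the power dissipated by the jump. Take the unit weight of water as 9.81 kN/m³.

q = Q/b = 14.6/10.5 = 1.39 m²/s; V₁ = q/y₁ = 5.07 m/s. Fr₁ = V₁/√(g·y₁) = 3.10.
Bélanger equation: y₂/y₁ = ½[√(1 + 8Fr₁²) − 1] = ½[√77.65 − 1] = 3.91.
y₂ = 3.91 × 0.274 = 1.07 m.
V₂ = q/y₂ = 1.39/1.07 = 1.30 m/s. E₁ = y₁ + V₁²/2g = 1.59 m; E₂ = y₂ + V₂²/2g = 1.16 m. ΔE = E₁ − E₂ = 0.430 m.
P = γ·Q·ΔE = 9.81 × 14.6 × 0.430 = 61.6 kW.

P = 61.6 kW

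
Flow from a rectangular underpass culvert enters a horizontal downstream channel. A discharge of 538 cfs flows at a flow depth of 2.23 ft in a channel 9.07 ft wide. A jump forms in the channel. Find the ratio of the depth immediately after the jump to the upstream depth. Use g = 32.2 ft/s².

y₂/y₁ = 3.97

q = Q/b = 538/9.07 = 59.3 ft²/s; V₁ = q/y₁ = 26.6 ft/s. Fr₁ = V₁/√(g·y₁) = 3.14.
Sequent-depth ratio: y₂/y₁ = ½[√(1 + 8Fr₁²) − 1] = ½[√79.83 − 1] = 3.97.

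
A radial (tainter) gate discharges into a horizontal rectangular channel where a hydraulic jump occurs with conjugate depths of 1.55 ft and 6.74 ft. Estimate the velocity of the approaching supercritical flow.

V₁ = 24.1 ft/s

For a rectangular channel the momentum equation gives q² = ½·g·y₁·y₂·(y₁ + y₂) = ½×32.2×1.55×6.74×8.29 = 1394.
q = √1394 = 37.3 ft²/s.
V₁ = q/y₁ = 37.3/1.55 = 24.1 ft/s.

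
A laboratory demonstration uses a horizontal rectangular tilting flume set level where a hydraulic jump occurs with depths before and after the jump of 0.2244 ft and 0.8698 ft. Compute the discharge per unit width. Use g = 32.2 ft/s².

q = 1.854 ft²/s

For a rectangular channel the momentum equation gives q² = ½·g·y₁·y₂·(y₁ + y₂) = ½×32.2×0.2244×0.8698×1.094 = 3.438.
q = √3.438 = 1.854 ft²/s.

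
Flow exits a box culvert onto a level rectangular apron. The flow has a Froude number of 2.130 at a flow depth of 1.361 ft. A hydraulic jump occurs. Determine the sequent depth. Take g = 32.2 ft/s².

Fr₁ = 2.130 (given).
From the momentum equation for a rectangular channel, y₂/y₁ = ½[√(1 + 8Fr₁²) − 1] = ½[√37.295 − 1] = 2.553.
y₂ = 2.553 × 1.361 = 3.475 ft.

y₂ = 3.475 ft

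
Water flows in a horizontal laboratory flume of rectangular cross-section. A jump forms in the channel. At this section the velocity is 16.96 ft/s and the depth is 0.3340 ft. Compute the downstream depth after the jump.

y₂ = 2.281 ft

Fr₁ = V₁/√(g·y₁) = 16.96/√(32.2×0.3340) = 5.172.
Conjugate-depth relation: y₂/y₁ = ½[√(1 + 8Fr₁²) − 1] = ½[√214.96 − 1] = 6.831.
y₂ = 6.831 × 0.3340 = 2.281 ft.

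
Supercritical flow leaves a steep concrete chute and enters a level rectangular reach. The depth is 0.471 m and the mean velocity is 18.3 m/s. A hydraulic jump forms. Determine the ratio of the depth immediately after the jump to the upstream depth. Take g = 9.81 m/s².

y₂/y₁ = 11.6

Fr₁ = V₁/√(g·y₁) = 18.3/√(9.81×0.471) = 8.51.
By Bélanger, y₂/y₁ = ½[√(1 + 8Fr₁²) − 1] = ½[√580.8 − 1] = 11.6.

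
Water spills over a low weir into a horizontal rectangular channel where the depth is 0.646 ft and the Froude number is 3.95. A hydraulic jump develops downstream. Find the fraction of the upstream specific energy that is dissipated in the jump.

ΔE/E₁ = 0.386 (38.6%)

Fr₁ = 3.95 (given).
From the momentum equation for a rectangular channel, y₂/y₁ = ½[√(1 + 8Fr₁²) − 1] = ½[√125.8 − 1] = 5.11.
y₂ = 5.11 × 0.646 = 3.30 ft.
E₁ = y₁(1 + Fr₁²/2) = 0.646×(1 + 3.95²/2) = 5.69 ft. ΔE = (y₂ − y₁)³/(4y₁y₂) = 2.19 ft. ΔE/E₁ = 2.19/5.69 = 0.386.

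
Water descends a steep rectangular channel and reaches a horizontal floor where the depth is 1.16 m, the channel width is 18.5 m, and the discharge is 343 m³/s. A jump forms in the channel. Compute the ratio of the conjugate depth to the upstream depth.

y₂/y₁ = 6.22

q = Q/b = 343/18.5 = 18.5 m²/s; V₁ = q/y₁ = 16.0 m/s. Fr₁ = V₁/√(g·y₁) = 4.74.
By Bélanger, y₂/y₁ = ½[√(1 + 8Fr₁²) − 1] = ½[√180.6 − 1] = 6.22.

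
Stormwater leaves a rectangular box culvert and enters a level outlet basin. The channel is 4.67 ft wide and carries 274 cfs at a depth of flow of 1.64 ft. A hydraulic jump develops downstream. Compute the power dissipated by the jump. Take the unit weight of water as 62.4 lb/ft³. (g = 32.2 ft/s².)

q = Q/b = 274/4.67 = 58.7 ft²/s; V₁ = q/y₁ = 35.8 ft/s. Fr₁ = V₁/√(g·y₁) = 4.92.
By Bélanger, y₂/y₁ = ½[√(1 + 8Fr₁²) − 1] = ½[√194.9 − 1] = 6.48.
y₂ = 6.48 × 1.64 = 10.6 ft.
V₂ = q/y₂ = 58.7/10.6 = 5.52 ft/s. E₁ = y₁ + V₁²/2g = 21.5 ft; E₂ = y₂ + V₂²/2g = 11.1 ft. ΔE = E₁ − E₂ = 10.4 ft.
P = γ·Q·ΔE/550 = 62.4 × 274 × 10.4 / 550 = 324 hp.

P = 324 hp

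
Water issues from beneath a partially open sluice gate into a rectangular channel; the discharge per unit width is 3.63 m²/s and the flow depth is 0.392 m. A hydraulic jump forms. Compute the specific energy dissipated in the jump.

ΔE = 2.22 m

V₁ = q/y₁ = 3.63/0.392 = 9.26 m/s. Fr₁ = V₁/√(g·y₁) = 9.26/√(9.81×0.392) = 4.72.
Conjugate-depth relation: y₂/y₁ = ½[√(1 + 8Fr₁²) − 1] = ½[√179.4 − 1] = 6.20.
y₂ = 6.20 × 0.392 = 2.43 m.
Head loss: ΔE = (y₂ − y₁)³/(4y₁y₂) = (2.43 − 0.392)³/(4×0.392×2.43) = 8.45/3.81 = 2.22 m.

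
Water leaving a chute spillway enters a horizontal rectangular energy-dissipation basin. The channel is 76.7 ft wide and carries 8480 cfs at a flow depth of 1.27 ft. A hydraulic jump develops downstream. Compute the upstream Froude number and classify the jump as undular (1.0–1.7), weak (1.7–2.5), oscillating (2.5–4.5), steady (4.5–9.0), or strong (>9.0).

Fr₁ = 13.6; strong jump

q = Q/b = 8480/76.7 = 111 ft²/s; V₁ = q/y₁ = 87.1 ft/s. Fr₁ = V₁/√(g·y₁) = 13.6.
Fr₁ = 13.6 lies in the strong range.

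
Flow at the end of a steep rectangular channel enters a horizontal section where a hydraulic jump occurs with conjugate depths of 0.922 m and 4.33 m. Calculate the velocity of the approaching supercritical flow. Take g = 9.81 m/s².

For a rectangular channel the momentum equation gives q² = ½·g·y₁·y₂·(y₁ + y₂) = ½×9.81×0.922×4.33×5.25 = 103.
q = √103 = 10.1 m²/s.
V₁ = q/y₁ = 10.1/0.922 = 11.0 m/s.

V₁ = 11.0 m/s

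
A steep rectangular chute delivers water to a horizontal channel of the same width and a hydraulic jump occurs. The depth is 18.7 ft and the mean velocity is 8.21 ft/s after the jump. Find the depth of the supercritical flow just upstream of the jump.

y₁ = 3.52 ft

Fr₂ = V₂/√(g·y₂) = 8.21/√(32.2×18.7) = 0.335.
From the momentum equation (using Fr₂), y₁/y₂ = ½[√(1 + 8Fr₂²) − 1] = ½[√1.896 − 1] = 0.188.
y₁ = 0.188 × 18.7 = 3.52 ft.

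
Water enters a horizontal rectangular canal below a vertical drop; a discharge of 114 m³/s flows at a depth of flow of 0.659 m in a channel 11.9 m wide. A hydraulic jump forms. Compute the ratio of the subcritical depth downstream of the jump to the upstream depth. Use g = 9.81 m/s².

q = Q/b = 114/11.9 = 9.58 m²/s; V₁ = q/y₁ = 14.5 m/s. Fr₁ = V₁/√(g·y₁) = 5.72.
By Bélanger, y₂/y₁ = ½[√(1 + 8Fr₁²) − 1] = ½[√262.5 − 1] = 7.60.

y₂/y₁ = 7.60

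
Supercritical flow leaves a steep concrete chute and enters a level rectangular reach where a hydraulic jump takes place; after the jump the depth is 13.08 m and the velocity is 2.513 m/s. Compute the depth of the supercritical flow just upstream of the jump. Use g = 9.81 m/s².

Fr₂ = V₂/√(g·y₂) = 2.513/√(9.81×13.08) = 0.2218.
The Bélanger relation is symmetric: y₁/y₂ = ½[√(1 + 8Fr₂²) − 1] = ½[√1.3937 − 1] = 0.09028.
y₁ = 0.09028 × 13.08 = 1.181 m.

y₁ = 1.181 m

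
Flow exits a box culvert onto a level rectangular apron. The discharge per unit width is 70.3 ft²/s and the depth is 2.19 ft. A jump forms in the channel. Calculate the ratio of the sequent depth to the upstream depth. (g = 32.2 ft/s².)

y₂/y₁ = 4.93

V₁ = q/y₁ = 70.3/2.19 = 32.1 ft/s. Fr₁ = V₁/√(g·y₁) = 32.1/√(32.2×2.19) = 3.82.
From the momentum equation for a rectangular channel, y₂/y₁ = ½[√(1 + 8Fr₁²) − 1] = ½[√117.9 − 1] = 4.93.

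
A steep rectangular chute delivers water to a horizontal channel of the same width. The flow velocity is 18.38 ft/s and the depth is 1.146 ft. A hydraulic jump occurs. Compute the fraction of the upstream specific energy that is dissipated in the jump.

ΔE/E₁ = 0.261 (26.1%)

Fr₁ = V₁/√(g·y₁) = 18.38/√(32.2×1.146) = 3.026.
From the momentum equation for a rectangular channel, y₂/y₁ = ½[√(1 + 8Fr₁²) − 1] = ½[√74.239 − 1] = 3.808.
y₂ = 3.808 × 1.146 = 4.364 ft.
E₁ = y₁ + V₁²/2g = 6.392 ft. ΔE = (y₂ − y₁)³/(4y₁y₂) = 1.666 ft. ΔE/E₁ = 1.666/6.392 = 0.261.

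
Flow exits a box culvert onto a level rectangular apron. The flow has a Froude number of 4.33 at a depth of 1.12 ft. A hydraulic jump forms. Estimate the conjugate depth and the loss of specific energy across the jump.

y₂ = 6.32 ft; ΔE = 4.97 ft

Fr₁ = 4.33 (given).
Conjugate-depth relation: y₂/y₁ = ½[√(1 + 8Fr₁²) − 1] = ½[√151.0 − 1] = 5.64.
y₂ = 5.64 × 1.12 = 6.32 ft.
V₁ = Fr₁·√(g·y₁) = 4.33×√(32.2×1.12) = 26.0 ft/s; q = V₁·y₁ = 29.1 ft²/s. V₂ = q/y₂ = 29.1/6.32 = 4.61 ft/s. E₁ = y₁ + V₁²/2g = 11.6 ft; E₂ = y₂ + V₂²/2g = 6.65 ft. ΔE = E₁ − E₂ = 4.97 ft.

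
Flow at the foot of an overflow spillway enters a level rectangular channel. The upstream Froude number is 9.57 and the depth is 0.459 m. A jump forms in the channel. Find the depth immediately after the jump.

Fr₁ = 9.57 (given).
From the momentum equation for a rectangular channel, y₂/y₁ = ½[√(1 + 8Fr₁²) − 1] = ½[√733.7 − 1] = 13.0.
y₂ = 13.0 × 0.459 = 5.99 m.

y₂ = 5.99 m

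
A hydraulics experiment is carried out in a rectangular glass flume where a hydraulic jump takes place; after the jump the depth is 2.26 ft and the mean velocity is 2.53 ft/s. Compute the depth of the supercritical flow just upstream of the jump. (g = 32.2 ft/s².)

Fr₂ = V₂/√(g·y₂) = 2.53/√(32.2×2.26) = 0.297.
Applying the sequent-depth relation in reverse, y₁/y₂ = ½[√(1 + 8Fr₂²) − 1] = ½[√1.704 − 1] = 0.153.
y₁ = 0.153 × 2.26 = 0.345 ft.

y₁ = 0.345 ft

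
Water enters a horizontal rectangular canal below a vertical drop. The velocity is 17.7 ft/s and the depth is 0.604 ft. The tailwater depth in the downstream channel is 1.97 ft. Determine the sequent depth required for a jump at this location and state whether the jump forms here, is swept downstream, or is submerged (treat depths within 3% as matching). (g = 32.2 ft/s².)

y₂ = 3.14 ft; the jump is swept downstream

Fr₁ = V₁/√(g·y₁) = 17.7/√(32.2×0.604) = 4.01.
By Bélanger, y₂/y₁ = ½[√(1 + 8Fr₁²) − 1] = ½[√129.9 − 1] = 5.20.
y₂ = 5.20 × 0.604 = 3.14 ft.
Tailwater y_tw = 1.97 ft: y_tw < y₂, so the jump is swept downstream.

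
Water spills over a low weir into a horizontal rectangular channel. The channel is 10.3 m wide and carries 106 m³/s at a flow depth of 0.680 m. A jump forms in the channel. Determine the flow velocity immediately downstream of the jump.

q = Q/b = 106/10.3 = 10.3 m²/s; V₁ = q/y₁ = 15.1 m/s. Fr₁ = V₁/√(g·y₁) = 5.86.
From the momentum equation for a rectangular channel, y₂/y₁ = ½[√(1 + 8Fr₁²) − 1] = ½[√275.7 − 1] = 7.80.
y₂ = 7.80 × 0.680 = 5.31 m.
V₂ = q/y₂ = 10.3/5.31 = 1.94 m/s.

V₂ = 1.94 m/s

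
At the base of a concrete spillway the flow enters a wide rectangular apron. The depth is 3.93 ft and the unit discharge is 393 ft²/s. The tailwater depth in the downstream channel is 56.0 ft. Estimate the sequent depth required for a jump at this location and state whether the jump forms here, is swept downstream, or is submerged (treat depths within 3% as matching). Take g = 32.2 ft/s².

V₁ = q/y₁ = 393/3.93 = 100 ft/s. Fr₁ = V₁/√(g·y₁) = 100/√(32.2×3.93) = 8.89.
By Bélanger, y₂/y₁ = ½[√(1 + 8Fr₁²) − 1] = ½[√633.2 − 1] = 12.1.
y₂ = 12.1 × 3.93 = 47.5 ft.
Tailwater y_tw = 56.0 ft: y_tw > y₂, so the jump is submerged.

y₂ = 47.5 ft; the jump is submerged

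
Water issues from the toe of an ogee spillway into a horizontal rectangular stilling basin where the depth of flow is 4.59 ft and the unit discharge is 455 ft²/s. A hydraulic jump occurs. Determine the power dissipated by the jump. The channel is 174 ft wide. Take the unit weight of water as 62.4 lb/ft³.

P = 945286 hp

V₁ = q/y₁ = 455/4.59 = 99.1 ft/s. Fr₁ = V₁/√(g·y₁) = 99.1/√(32.2×4.59) = 8.15.
By Bélanger, y₂/y₁ = ½[√(1 + 8Fr₁²) − 1] = ½[√532.9 − 1] = 11.0.
y₂ = 11.0 × 4.59 = 50.7 ft.
V₂ = q/y₂ = 455/50.7 = 8.98 ft/s. E₁ = y₁ + V₁²/2g = 157 ft; E₂ = y₂ + V₂²/2g = 51.9 ft. ΔE = E₁ − E₂ = 105 ft.
Q = q·b = 455 × 174 = 79170 cfs. P = γ·Q·ΔE/550 = 62.4 × 79170 × 105 / 550 = 945286 hp.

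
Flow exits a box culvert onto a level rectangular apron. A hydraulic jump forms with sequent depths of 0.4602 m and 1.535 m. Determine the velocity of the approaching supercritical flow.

V₁ = 5.713 m/s

For a rectangular channel the momentum equation gives q² = ½·g·y₁·y₂·(y₁ + y₂) = ½×9.81×0.4602×1.535×1.995 = 6.913.
q = √6.913 = 2.629 m²/s.
V₁ = q/y₁ = 2.629/0.4602 = 5.713 m/s.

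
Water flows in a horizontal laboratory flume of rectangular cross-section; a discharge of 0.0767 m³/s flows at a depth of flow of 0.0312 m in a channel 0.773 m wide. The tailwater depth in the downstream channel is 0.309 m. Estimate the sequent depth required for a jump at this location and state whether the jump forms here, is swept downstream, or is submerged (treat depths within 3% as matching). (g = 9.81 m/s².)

q = Q/b = 0.0767/0.773 = 0.0992 m²/s; V₁ = q/y₁ = 3.18 m/s. Fr₁ = V₁/√(g·y₁) = 5.75.
Sequent-depth ratio: y₂/y₁ = ½[√(1 + 8Fr₁²) − 1] = ½[√265.4 − 1] = 7.64.
y₂ = 7.64 × 0.0312 = 0.239 m.
Tailwater y_tw = 0.309 m: y_tw > y₂, so the jump is submerged.

y₂ = 0.239 m; the jump is submerged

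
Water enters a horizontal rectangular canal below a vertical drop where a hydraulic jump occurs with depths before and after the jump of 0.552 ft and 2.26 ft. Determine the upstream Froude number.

Fr₁ = 3.23

For a rectangular channel the momentum equation gives q² = ½·g·y₁·y₂·(y₁ + y₂) = ½×32.2×0.552×2.26×2.81 = 56.5.
q = √56.5 = 7.52 ft²/s.
V₁ = q/y₁ = 13.6 ft/s; Fr₁ = V₁/√(g·y₁) = 3.23.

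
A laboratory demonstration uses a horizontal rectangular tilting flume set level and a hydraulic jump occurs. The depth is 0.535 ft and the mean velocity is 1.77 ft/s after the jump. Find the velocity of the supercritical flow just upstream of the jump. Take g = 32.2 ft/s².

V₁ = 6.25 ft/s

Fr₂ = V₂/√(g·y₂) = 1.77/√(32.2×0.535) = 0.426.
Applying the sequent-depth relation in reverse, y₁/y₂ = ½[√(1 + 8Fr₂²) − 1] = ½[√2.455 − 1] = 0.283.
y₁ = 0.283 × 0.535 = 0.152 ft.
V₁ = q/y₁ = 0.947/0.152 = 6.25 ft/s.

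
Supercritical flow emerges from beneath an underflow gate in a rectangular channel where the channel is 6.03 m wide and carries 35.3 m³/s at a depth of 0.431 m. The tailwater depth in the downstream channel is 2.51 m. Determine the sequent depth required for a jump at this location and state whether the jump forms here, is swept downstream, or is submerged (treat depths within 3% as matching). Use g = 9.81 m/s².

q = Q/b = 35.3/6.03 = 5.85 m²/s; V₁ = q/y₁ = 13.6 m/s. Fr₁ = V₁/√(g·y₁) = 6.61.
Bélanger equation: y₂/y₁ = ½[√(1 + 8Fr₁²) − 1] = ½[√350.1 − 1] = 8.85.
y₂ = 8.85 × 0.431 = 3.82 m.
Tailwater y_tw = 2.51 m: y_tw < y₂, so the jump is swept downstream.

y₂ = 3.82 m; the jump is swept downstream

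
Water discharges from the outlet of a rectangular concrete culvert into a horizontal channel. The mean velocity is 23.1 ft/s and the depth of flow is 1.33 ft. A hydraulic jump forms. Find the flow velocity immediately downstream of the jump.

V₂ = 5.11 ft/s

Fr₁ = V₁/√(g·y₁) = 23.1/√(32.2×1.33) = 3.53.
Conjugate-depth relation: y₂/y₁ = ½[√(1 + 8Fr₁²) − 1] = ½[√100.7 − 1] = 4.52.
y₂ = 4.52 × 1.33 = 6.01 ft.
q = V₁·y₁ = 23.1 × 1.33 = 30.7 ft²/s.
V₂ = q/y₂ = 30.7/6.01 = 5.11 ft/s.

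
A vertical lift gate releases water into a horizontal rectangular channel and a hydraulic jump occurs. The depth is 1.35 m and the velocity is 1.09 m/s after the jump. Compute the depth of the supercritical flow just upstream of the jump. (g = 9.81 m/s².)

y₁ = 0.210 m

Fr₂ = V₂/√(g·y₂) = 1.09/√(9.81×1.35) = 0.300.
Since the conjugate-depth ratio holds either way, y₁/y₂ = ½[√(1 + 8Fr₂²) − 1] = ½[√1.718 − 1] = 0.155.
y₁ = 0.155 × 1.35 = 0.210 m.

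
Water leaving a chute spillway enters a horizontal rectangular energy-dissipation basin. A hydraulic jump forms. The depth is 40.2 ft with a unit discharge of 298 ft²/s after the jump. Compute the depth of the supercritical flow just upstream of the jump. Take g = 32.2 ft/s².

y₁ = 3.16 ft

V₂ = q/y₂ = 298/40.2 = 7.41 ft/s; Fr₂ = V₂/√(g·y₂) = 0.206.
The Bélanger relation is symmetric: y₁/y₂ = ½[√(1 + 8Fr₂²) − 1] = ½[√1.340 − 1] = 0.0787.
y₁ = 0.0787 × 40.2 = 3.16 ft.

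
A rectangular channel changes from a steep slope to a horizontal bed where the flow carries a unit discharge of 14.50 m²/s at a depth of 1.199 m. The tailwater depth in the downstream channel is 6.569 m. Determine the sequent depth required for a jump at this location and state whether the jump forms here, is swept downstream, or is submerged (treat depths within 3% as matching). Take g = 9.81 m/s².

V₁ = q/y₁ = 14.50/1.199 = 12.09 m/s. Fr₁ = V₁/√(g·y₁) = 12.09/√(9.81×1.199) = 3.526.
Sequent-depth ratio: y₂/y₁ = ½[√(1 + 8Fr₁²) − 1] = ½[√100.47 − 1] = 4.512.
y₂ = 4.512 × 1.199 = 5.410 m.
Tailwater y_tw = 6.569 m: y_tw > y₂, so the jump is submerged.

y₂ = 5.410 m; the jump is submerged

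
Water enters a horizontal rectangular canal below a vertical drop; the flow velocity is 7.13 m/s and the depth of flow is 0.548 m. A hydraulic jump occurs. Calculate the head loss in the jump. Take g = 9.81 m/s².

ΔE = 0.842 m

Fr₁ = V₁/√(g·y₁) = 7.13/√(9.81×0.548) = 3.08.
By Bélanger, y₂/y₁ = ½[√(1 + 8Fr₁²) − 1] = ½[√76.65 − 1] = 3.88.
y₂ = 3.88 × 0.548 = 2.12 m.
q = V₁·y₁ = 7.13 × 0.548 = 3.91 m²/s. V₂ = q/y₂ = 3.91/2.12 = 1.84 m/s. E₁ = y₁ + V₁²/2g = 3.14 m; E₂ = y₂ + V₂²/2g = 2.30 m. ΔE = E₁ − E₂ = 0.842 m.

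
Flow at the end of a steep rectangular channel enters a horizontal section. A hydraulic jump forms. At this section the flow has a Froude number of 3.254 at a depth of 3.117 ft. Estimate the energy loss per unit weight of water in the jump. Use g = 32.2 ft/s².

ΔE = 5.781 ft

Fr₁ = 3.254 (given).
Conjugate-depth relation: y₂/y₁ = ½[√(1 + 8Fr₁²) − 1] = ½[√85.708 − 1] = 4.129.
y₂ = 4.129 × 3.117 = 12.87 ft.
V₁ = Fr₁·√(g·y₁) = 3.254×√(32.2×3.117) = 32.60 ft/s; q = V₁·y₁ = 101.6 ft²/s. V₂ = q/y₂ = 101.6/12.87 = 7.895 ft/s. E₁ = y₁ + V₁²/2g = 19.62 ft; E₂ = y₂ + V₂²/2g = 13.84 ft. ΔE = E₁ − E₂ = 5.781 ft.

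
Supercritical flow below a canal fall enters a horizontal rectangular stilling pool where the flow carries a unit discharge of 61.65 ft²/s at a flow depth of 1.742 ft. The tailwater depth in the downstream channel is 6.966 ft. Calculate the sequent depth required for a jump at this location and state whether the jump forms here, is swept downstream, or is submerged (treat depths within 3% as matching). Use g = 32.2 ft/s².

y₂ = 10.80 ft; the jump is swept downstream

V₁ = q/y₁ = 61.65/1.742 = 35.39 ft/s. Fr₁ = V₁/√(g·y₁) = 35.39/√(32.2×1.742) = 4.725.
By Bélanger, y₂/y₁ = ½[√(1 + 8Fr₁²) − 1] = ½[√179.63 − 1] = 6.201.
y₂ = 6.201 × 1.742 = 10.80 ft.
Tailwater y_tw = 6.966 ft: y_tw < y₂, so the jump is swept downstream.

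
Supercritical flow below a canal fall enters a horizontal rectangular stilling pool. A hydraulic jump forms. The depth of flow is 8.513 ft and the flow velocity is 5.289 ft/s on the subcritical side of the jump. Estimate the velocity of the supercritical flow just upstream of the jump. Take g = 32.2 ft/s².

V₁ = 30.42 ft/s

Fr₂ = V₂/√(g·y₂) = 5.289/√(32.2×8.513) = 0.3195.
Since the conjugate-depth ratio holds either way, y₁/y₂ = ½[√(1 + 8Fr₂²) − 1] = ½[√1.8164 − 1] = 0.1739.
y₁ = 0.1739 × 8.513 = 1.480 ft.
V₁ = q/y₁ = 45.03/1.480 = 30.42 ft/s.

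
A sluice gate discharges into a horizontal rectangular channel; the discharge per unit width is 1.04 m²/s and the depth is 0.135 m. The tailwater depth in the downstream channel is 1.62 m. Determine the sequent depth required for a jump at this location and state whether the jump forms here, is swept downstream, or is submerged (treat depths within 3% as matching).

y₂ = 1.21 m; the jump is submerged

V₁ = q/y₁ = 1.04/0.135 = 7.70 m/s. Fr₁ = V₁/√(g·y₁) = 7.70/√(9.81×0.135) = 6.69.
From the momentum equation for a rectangular channel, y₂/y₁ = ½[√(1 + 8Fr₁²) − 1] = ½[√359.5 − 1] = 8.98.
y₂ = 8.98 × 0.135 = 1.21 m.
Tailwater y_tw = 1.62 m: y_tw > y₂, so the jump is submerged.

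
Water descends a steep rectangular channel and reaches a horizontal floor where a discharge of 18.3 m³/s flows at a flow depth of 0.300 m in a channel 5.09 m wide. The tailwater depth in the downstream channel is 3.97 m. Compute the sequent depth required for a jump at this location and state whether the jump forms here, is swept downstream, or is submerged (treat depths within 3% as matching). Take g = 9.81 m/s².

q = Q/b = 18.3/5.09 = 3.60 m²/s; V₁ = q/y₁ = 12.0 m/s. Fr₁ = V₁/√(g·y₁) = 6.99.
From the momentum equation for a rectangular channel, y₂/y₁ = ½[√(1 + 8Fr₁²) − 1] = ½[√391.4 − 1] = 9.39.
y₂ = 9.39 × 0.300 = 2.82 m.
Tailwater y_tw = 3.97 m: y_tw > y₂, so the jump is submerged.

y₂ = 2.82 m; the jump is submerged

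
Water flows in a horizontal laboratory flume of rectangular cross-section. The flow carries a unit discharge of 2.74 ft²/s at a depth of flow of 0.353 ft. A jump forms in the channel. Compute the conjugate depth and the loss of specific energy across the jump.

V₁ = q/y₁ = 2.74/0.353 = 7.76 ft/s. Fr₁ = V₁/√(g·y₁) = 7.76/√(32.2×0.353) = 2.30.
Sequent-depth ratio: y₂/y₁ = ½[√(1 + 8Fr₁²) − 1] = ½[√43.40 − 1] = 2.79.
y₂ = 2.79 × 0.353 = 0.986 ft.
Head loss: ΔE = (y₂ − y₁)³/(4y₁y₂) = (0.986 − 0.353)³/(4×0.353×0.986) = 0.254/1.39 = 0.182 ft.

y₂ = 0.986 ft; ΔE = 0.182 ft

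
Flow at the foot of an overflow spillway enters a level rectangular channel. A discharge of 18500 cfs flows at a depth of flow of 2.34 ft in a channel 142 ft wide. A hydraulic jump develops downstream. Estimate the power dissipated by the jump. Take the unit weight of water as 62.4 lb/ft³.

q = Q/b = 18500/142 = 130 ft²/s; V₁ = q/y₁ = 55.7 ft/s. Fr₁ = V₁/√(g·y₁) = 6.41.
Sequent-depth ratio: y₂/y₁ = ½[√(1 + 8Fr₁²) − 1] = ½[√330.1 − 1] = 8.58.
y₂ = 8.58 × 2.34 = 20.1 ft.
V₂ = q/y₂ = 130/20.1 = 6.49 ft/s. E₁ = y₁ + V₁²/2g = 50.5 ft; E₂ = y₂ + V₂²/2g = 20.7 ft. ΔE = E₁ − E₂ = 29.7 ft.
P = γ·Q·ΔE/550 = 62.4 × 18500 × 29.7 / 550 = 62406 hp.

P = 62406 hp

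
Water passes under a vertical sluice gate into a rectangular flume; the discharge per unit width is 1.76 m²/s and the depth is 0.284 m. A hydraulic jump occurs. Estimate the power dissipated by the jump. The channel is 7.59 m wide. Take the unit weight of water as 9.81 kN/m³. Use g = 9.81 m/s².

P = 105 kW

V₁ = q/y₁ = 1.76/0.284 = 6.20 m/s. Fr₁ = V₁/√(g·y₁) = 6.20/√(9.81×0.284) = 3.71.
By Bélanger, y₂/y₁ = ½[√(1 + 8Fr₁²) − 1] = ½[√111.3 − 1] = 4.77.
y₂ = 4.77 × 0.284 = 1.36 m.
V₂ = q/y₂ = 1.76/1.36 = 1.30 m/s. E₁ = y₁ + V₁²/2g = 2.24 m; E₂ = y₂ + V₂²/2g = 1.44 m. ΔE = E₁ − E₂ = 0.800 m.
Q = q·b = 1.76 × 7.59 = 13.4 m³/s. P = γ·Q·ΔE = 9.81 × 13.4 × 0.800 = 105 kW.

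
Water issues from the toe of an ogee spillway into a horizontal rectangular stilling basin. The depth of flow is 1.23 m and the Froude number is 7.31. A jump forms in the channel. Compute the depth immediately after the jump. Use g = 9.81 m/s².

Fr₁ = 7.31 (given).
Sequent-depth ratio: y₂/y₁ = ½[√(1 + 8Fr₁²) − 1] = ½[√428.5 − 1] = 9.85.
y₂ = 9.85 × 1.23 = 12.1 m.

y₂ = 12.1 m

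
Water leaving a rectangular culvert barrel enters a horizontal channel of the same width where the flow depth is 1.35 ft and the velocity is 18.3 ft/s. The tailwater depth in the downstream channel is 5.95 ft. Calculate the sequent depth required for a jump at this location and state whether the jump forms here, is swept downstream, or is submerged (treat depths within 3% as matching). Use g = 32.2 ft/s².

Fr₁ = V₁/√(g·y₁) = 18.3/√(32.2×1.35) = 2.78.
Sequent-depth ratio: y₂/y₁ = ½[√(1 + 8Fr₁²) − 1] = ½[√62.63 − 1] = 3.46.
y₂ = 3.46 × 1.35 = 4.67 ft.
Tailwater y_tw = 5.95 ft: y_tw > y₂, so the jump is submerged.

y₂ = 4.67 ft; the jump is submerged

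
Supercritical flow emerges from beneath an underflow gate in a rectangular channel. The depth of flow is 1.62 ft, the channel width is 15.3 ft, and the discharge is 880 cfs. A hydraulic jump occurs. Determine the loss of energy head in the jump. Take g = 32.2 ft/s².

q = Q/b = 880/15.3 = 57.5 ft²/s; V₁ = q/y₁ = 35.5 ft/s. Fr₁ = V₁/√(g·y₁) = 4.92.
From the momentum equation for a rectangular channel, y₂/y₁ = ½[√(1 + 8Fr₁²) − 1] = ½[√194.3 − 1] = 6.47.
y₂ = 6.47 × 1.62 = 10.5 ft.
Head loss: ΔE = (y₂ − y₁)³/(4y₁y₂) = (10.5 − 1.62)³/(4×1.62×10.5) = 696/67.9 = 10.2 ft.

ΔE = 10.2 ft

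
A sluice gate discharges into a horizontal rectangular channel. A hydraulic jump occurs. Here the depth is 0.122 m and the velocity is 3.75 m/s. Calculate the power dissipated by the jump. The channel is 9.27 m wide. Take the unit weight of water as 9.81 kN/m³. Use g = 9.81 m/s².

Fr₁ = V₁/√(g·y₁) = 3.75/√(9.81×0.122) = 3.43.
Bélanger equation: y₂/y₁ = ½[√(1 + 8Fr₁²) − 1] = ½[√95.00 − 1] = 4.37.
y₂ = 4.37 × 0.122 = 0.534 m.
q = V₁·y₁ = 3.75 × 0.122 = 0.458 m²/s. V₂ = q/y₂ = 0.458/0.534 = 0.857 m/s. E₁ = y₁ + V₁²/2g = 0.839 m; E₂ = y₂ + V₂²/2g = 0.571 m. ΔE = E₁ − E₂ = 0.268 m.
Q = q·b = 0.458 × 9.27 = 4.24 m³/s. P = γ·Q·ΔE = 9.81 × 4.24 × 0.268 = 11.1 kW.

P = 11.1 kW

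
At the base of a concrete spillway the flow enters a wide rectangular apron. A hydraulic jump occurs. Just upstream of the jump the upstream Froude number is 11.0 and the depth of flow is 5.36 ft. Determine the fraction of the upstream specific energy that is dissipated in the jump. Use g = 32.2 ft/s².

Fr₁ = 11.0 (given).
By Bélanger, y₂/y₁ = ½[√(1 + 8Fr₁²) − 1] = ½[√969.0 − 1] = 15.1.
y₂ = 15.1 × 5.36 = 80.7 ft.
E₁ = y₁(1 + Fr₁²/2) = 5.36×(1 + 11.0²/2) = 330 ft. ΔE = (y₂ − y₁)³/(4y₁y₂) = 247 ft. ΔE/E₁ = 247/330 = 0.751.

ΔE/E₁ = 0.751 (75.1%)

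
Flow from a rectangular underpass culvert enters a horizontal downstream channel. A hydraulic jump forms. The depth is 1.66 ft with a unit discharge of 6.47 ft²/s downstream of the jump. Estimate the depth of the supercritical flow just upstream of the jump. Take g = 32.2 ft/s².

y₁ = 0.672 ft

V₂ = q/y₂ = 6.47/1.66 = 3.90 ft/s; Fr₂ = V₂/√(g·y₂) = 0.533.
From the momentum equation (using Fr₂), y₁/y₂ = ½[√(1 + 8Fr₂²) − 1] = ½[√3.274 − 1] = 0.405.
y₁ = 0.405 × 1.66 = 0.672 ft.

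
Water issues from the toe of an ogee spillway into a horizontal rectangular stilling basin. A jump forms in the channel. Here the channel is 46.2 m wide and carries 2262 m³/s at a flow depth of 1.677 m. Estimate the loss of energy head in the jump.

q = Q/b = 2262/46.2 = 48.96 m²/s; V₁ = q/y₁ = 29.20 m/s. Fr₁ = V₁/√(g·y₁) = 7.198.
From the momentum equation for a rectangular channel, y₂/y₁ = ½[√(1 + 8Fr₁²) − 1] = ½[√415.50 − 1] = 9.692.
y₂ = 9.692 × 1.677 = 16.25 m.
V₂ = q/y₂ = 48.96/16.25 = 3.012 m/s. E₁ = y₁ + V₁²/2g = 45.12 m; E₂ = y₂ + V₂²/2g = 16.72 m. ΔE = E₁ − E₂ = 28.41 m.

ΔE = 28.41 m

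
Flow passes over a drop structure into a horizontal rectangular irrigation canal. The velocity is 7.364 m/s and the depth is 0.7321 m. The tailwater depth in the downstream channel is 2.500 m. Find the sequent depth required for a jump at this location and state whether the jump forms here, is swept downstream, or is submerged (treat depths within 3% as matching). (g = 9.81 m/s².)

y₂ = 2.502 m; the jump forms here

Fr₁ = V₁/√(g·y₁) = 7.364/√(9.81×0.7321) = 2.748.
Conjugate-depth relation: y₂/y₁ = ½[√(1 + 8Fr₁²) − 1] = ½[√61.406 − 1] = 3.418.
y₂ = 3.418 × 0.7321 = 2.502 m.
Tailwater y_tw = 2.500 m: y_tw ≈ y₂, so the jump forms here.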